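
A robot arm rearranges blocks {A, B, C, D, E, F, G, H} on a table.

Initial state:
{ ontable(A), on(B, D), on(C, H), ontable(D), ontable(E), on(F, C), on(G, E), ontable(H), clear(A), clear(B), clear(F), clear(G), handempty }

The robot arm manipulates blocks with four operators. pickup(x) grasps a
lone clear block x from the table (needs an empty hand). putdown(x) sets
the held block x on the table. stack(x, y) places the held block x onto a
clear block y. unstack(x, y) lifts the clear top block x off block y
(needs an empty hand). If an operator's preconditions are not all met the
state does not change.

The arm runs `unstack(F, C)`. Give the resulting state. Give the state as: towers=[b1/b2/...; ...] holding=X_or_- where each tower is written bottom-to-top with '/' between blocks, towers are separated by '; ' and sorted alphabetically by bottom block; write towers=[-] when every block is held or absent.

towers=[A; D/B; E/G; H/C] holding=F

before: towers=[A; D/B; E/G; H/C/F] holding=-
pre[unstack(F, C)]: on(F,C) ✓, clear(F) ✓, handempty ✓
all met → apply unstack(F, C)
after:  towers=[A; D/B; E/G; H/C] holding=F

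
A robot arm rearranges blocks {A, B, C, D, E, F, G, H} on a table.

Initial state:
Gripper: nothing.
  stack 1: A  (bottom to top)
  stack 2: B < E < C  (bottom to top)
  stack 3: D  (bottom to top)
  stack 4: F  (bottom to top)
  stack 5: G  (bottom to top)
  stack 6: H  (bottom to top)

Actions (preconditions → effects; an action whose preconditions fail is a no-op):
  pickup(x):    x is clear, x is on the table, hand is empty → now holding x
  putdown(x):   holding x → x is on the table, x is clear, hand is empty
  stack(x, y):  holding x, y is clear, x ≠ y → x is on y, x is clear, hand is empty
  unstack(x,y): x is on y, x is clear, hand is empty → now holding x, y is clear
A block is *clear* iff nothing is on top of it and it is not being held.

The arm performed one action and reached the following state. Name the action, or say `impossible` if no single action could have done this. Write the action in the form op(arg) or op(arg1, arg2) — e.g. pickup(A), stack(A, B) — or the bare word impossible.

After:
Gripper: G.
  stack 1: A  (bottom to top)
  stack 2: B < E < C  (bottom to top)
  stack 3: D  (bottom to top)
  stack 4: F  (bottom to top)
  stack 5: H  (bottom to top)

pickup(G)

target: towers=[A; B/E/C; D; F; H] holding=G
         pickup(G) → towers=[A; B/E/C; D; F; H] holding=G  ← match
         pickup(A) → towers=[B/E/C; D; F; G; H] holding=A
         pickup(H) → towers=[A; B/E/C; D; F; G] holding=H
         pickup(F) → towers=[A; B/E/C; D; G; H] holding=F
         pickup(D) → towers=[A; B/E/C; F; G; H] holding=D
     unstack(C, E) → towers=[A; B/E; D; F; G; H] holding=C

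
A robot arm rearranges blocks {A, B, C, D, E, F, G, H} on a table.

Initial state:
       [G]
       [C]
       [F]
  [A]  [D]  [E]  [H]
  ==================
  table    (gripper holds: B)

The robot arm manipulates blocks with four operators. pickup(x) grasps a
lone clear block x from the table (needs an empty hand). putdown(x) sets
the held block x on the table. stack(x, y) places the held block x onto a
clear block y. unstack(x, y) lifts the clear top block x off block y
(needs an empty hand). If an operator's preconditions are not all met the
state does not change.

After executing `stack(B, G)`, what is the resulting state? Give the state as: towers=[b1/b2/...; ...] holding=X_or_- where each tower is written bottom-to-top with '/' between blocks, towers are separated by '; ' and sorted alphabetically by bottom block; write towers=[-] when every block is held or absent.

towers=[A; D/F/C/G/B; E; H] holding=-

before: towers=[A; D/F/C/G; E; H] holding=B
pre[stack(B, G)]: holding(B) ok, clear(G) ok, B≠G ok
all met → apply stack(B, G)
after:  towers=[A; D/F/C/G/B; E; H] holding=-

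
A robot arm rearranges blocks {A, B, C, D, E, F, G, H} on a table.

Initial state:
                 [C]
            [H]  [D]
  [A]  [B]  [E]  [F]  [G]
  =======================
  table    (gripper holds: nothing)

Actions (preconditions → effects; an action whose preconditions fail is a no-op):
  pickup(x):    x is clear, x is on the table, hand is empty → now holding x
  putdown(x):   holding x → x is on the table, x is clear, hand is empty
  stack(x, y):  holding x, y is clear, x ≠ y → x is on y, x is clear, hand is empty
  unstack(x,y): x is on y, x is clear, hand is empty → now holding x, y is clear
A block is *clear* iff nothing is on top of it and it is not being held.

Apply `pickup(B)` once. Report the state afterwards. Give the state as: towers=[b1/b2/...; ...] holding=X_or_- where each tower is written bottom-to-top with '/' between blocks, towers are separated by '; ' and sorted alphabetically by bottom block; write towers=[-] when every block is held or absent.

before: towers=[A; B; E/H; F/D/C; G] holding=-
pre[pickup(B)]: clear(B) yes, ontable(B) yes, handempty yes
all met → apply pickup(B)
after:  towers=[A; E/H; F/D/C; G] holding=B

towers=[A; E/H; F/D/C; G] holding=B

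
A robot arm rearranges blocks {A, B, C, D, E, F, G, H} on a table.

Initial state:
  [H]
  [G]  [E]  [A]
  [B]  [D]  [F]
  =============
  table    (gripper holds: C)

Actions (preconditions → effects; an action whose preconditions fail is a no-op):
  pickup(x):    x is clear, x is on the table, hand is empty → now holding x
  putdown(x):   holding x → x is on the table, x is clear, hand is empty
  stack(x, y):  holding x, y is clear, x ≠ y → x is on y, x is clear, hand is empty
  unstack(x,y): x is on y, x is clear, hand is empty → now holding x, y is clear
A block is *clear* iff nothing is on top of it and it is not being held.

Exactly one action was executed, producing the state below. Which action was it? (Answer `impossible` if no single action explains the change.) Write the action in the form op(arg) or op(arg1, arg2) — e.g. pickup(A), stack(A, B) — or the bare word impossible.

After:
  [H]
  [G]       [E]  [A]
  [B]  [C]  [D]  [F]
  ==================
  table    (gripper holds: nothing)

putdown(C)

target: towers=[B/G/H; C; D/E; F/A] holding=-
        putdown(C) → towers=[B/G/H; C; D/E; F/A] holding=-  ← match
       stack(C, A) → towers=[B/G/H; D/E; F/A/C] holding=-
       stack(C, E) → towers=[B/G/H; D/E/C; F/A] holding=-
       stack(C, H) → towers=[B/G/H/C; D/E; F/A] holding=-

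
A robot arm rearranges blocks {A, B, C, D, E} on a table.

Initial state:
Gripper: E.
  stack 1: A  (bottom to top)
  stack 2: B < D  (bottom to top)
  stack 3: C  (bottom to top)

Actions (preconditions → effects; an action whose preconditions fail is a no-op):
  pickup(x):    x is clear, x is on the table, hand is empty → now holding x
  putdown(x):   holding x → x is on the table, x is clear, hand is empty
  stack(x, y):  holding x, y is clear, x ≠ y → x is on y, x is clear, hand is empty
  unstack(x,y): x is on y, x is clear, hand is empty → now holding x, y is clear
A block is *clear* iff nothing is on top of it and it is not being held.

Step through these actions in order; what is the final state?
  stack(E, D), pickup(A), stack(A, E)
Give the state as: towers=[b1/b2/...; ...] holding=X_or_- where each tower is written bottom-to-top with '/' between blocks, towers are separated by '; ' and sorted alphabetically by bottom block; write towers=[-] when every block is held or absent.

step 1 (stack(E, D)): towers=[A; B/D/E; C] holding=-
step 2 (pickup(A)): towers=[B/D/E; C] holding=A
step 3 (stack(A, E)): towers=[B/D/E/A; C] holding=-

towers=[B/D/E/A; C] holding=-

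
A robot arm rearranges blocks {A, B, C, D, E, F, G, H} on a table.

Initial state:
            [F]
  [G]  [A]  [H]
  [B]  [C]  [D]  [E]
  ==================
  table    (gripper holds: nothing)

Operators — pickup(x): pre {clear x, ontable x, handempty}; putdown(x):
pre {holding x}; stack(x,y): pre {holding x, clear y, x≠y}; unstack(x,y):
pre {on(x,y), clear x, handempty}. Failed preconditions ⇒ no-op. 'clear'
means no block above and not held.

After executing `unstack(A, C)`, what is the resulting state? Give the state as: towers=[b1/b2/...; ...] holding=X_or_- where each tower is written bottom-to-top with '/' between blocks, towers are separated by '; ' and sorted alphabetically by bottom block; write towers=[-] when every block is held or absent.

before: towers=[B/G; C/A; D/H/F; E] holding=-
pre[unstack(A, C)]: on(A,C) yes, clear(A) yes, handempty yes
all met → apply unstack(A, C)
after:  towers=[B/G; C; D/H/F; E] holding=A

towers=[B/G; C; D/H/F; E] holding=A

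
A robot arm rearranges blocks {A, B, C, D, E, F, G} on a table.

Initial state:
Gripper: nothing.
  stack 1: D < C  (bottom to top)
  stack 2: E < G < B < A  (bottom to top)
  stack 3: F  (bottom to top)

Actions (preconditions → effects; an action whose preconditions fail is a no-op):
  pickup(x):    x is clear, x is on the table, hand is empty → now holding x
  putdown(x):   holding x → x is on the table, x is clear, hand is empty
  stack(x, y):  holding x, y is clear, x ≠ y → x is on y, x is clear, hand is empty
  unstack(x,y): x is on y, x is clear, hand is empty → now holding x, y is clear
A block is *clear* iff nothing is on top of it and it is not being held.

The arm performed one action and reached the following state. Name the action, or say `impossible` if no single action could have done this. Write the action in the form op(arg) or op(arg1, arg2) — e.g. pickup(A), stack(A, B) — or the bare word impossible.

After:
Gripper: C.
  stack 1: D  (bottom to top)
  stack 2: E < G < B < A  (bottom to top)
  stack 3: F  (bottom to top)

unstack(C, D)

target: towers=[D; E/G/B/A; F] holding=C
         pickup(F) → towers=[D/C; E/G/B/A] holding=F
     unstack(A, B) → towers=[D/C; E/G/B; F] holding=A
     unstack(C, D) → towers=[D; E/G/B/A; F] holding=C  ← match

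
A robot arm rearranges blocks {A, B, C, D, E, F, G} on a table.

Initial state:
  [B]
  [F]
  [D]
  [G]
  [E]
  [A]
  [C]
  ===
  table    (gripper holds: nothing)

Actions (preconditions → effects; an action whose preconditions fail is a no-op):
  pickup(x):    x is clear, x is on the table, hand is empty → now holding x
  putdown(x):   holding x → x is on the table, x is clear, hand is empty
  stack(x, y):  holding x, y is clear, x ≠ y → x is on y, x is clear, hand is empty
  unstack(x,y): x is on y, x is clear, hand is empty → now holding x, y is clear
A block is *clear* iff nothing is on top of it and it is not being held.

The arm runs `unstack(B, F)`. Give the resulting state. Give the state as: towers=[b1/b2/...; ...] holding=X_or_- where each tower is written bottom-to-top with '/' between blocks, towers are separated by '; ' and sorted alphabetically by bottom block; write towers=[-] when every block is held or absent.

before: towers=[C/A/E/G/D/F/B] holding=-
pre[unstack(B, F)]: on(B,F) yes, clear(B) yes, handempty yes
all met → apply unstack(B, F)
after:  towers=[C/A/E/G/D/F] holding=B

towers=[C/A/E/G/D/F] holding=B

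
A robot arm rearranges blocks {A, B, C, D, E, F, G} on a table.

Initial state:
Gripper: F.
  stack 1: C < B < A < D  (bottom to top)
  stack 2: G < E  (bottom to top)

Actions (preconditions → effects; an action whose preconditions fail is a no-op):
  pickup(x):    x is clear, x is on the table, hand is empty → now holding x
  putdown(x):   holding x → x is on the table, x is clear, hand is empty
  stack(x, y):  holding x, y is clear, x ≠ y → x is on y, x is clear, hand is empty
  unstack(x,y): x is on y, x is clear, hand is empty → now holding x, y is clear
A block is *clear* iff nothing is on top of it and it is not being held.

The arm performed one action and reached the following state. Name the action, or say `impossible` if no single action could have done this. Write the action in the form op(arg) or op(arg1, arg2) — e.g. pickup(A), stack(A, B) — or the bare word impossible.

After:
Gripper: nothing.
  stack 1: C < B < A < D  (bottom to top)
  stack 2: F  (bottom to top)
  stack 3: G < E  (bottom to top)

putdown(F)

target: towers=[C/B/A/D; F; G/E] holding=-
        putdown(F) → towers=[C/B/A/D; F; G/E] holding=-  ← match
       stack(F, D) → towers=[C/B/A/D/F; G/E] holding=-
       stack(F, E) → towers=[C/B/A/D; G/E/F] holding=-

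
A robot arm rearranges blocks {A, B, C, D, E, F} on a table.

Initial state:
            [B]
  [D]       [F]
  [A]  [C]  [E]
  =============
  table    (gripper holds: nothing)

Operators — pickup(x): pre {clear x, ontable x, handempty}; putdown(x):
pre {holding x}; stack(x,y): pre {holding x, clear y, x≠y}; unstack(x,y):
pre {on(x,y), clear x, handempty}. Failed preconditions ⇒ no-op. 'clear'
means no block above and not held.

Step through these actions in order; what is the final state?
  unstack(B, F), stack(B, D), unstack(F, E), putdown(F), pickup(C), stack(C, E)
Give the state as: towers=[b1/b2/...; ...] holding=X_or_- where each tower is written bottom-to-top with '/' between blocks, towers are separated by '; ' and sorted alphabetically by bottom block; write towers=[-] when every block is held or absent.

towers=[A/D/B; E/C; F] holding=-

step 1 (unstack(B, F)): towers=[A/D; C; E/F] holding=B
step 2 (stack(B, D)): towers=[A/D/B; C; E/F] holding=-
step 3 (unstack(F, E)): towers=[A/D/B; C; E] holding=F
step 4 (putdown(F)): towers=[A/D/B; C; E; F] holding=-
step 5 (pickup(C)): towers=[A/D/B; E; F] holding=C
step 6 (stack(C, E)): towers=[A/D/B; E/C; F] holding=-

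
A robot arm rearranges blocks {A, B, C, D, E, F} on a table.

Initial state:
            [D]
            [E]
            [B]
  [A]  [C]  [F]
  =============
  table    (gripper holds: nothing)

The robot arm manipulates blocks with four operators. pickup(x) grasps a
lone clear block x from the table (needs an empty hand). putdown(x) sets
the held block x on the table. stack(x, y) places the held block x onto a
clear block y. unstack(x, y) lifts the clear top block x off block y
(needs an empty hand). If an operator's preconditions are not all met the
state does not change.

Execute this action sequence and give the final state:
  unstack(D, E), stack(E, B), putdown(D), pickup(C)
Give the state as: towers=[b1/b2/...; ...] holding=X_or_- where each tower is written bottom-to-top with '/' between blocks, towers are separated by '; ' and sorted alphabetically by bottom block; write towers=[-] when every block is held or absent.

step 1 (unstack(D, E)): towers=[A; C; F/B/E] holding=D
step 2 (stack(E, B)) [no-op]: towers=[A; C; F/B/E] holding=D
step 3 (putdown(D)): towers=[A; C; D; F/B/E] holding=-
step 4 (pickup(C)): towers=[A; D; F/B/E] holding=C

towers=[A; D; F/B/E] holding=C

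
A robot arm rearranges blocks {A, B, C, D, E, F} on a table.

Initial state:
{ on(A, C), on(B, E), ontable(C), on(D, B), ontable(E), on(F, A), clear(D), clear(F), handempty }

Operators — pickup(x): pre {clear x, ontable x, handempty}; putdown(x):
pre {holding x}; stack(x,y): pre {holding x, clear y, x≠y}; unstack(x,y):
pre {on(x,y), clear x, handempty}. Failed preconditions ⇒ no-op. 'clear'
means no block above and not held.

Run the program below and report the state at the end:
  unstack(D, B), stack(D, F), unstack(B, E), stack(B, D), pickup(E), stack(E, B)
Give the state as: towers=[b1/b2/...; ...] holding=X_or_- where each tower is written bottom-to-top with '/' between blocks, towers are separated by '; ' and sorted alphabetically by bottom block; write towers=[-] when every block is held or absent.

step 1 (unstack(D, B)): towers=[C/A/F; E/B] holding=D
step 2 (stack(D, F)): towers=[C/A/F/D; E/B] holding=-
step 3 (unstack(B, E)): towers=[C/A/F/D; E] holding=B
step 4 (stack(B, D)): towers=[C/A/F/D/B; E] holding=-
step 5 (pickup(E)): towers=[C/A/F/D/B] holding=E
step 6 (stack(E, B)): towers=[C/A/F/D/B/E] holding=-

towers=[C/A/F/D/B/E] holding=-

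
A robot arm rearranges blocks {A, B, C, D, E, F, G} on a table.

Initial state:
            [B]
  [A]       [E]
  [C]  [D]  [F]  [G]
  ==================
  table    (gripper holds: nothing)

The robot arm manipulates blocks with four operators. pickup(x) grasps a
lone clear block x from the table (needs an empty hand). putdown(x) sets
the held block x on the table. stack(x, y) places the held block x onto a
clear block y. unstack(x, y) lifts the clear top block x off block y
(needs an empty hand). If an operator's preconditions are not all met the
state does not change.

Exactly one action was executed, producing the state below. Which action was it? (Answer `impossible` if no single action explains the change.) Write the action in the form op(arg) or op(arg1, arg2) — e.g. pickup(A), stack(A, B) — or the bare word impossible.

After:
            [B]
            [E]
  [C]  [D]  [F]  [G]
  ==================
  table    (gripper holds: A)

target: towers=[C; D; F/E/B; G] holding=A
     unstack(B, E) → towers=[C/A; D; F/E; G] holding=B
         pickup(G) → towers=[C/A; D; F/E/B] holding=G
         pickup(D) → towers=[C/A; F/E/B; G] holding=D
     unstack(A, C) → towers=[C; D; F/E/B; G] holding=A  ← match

unstack(A, C)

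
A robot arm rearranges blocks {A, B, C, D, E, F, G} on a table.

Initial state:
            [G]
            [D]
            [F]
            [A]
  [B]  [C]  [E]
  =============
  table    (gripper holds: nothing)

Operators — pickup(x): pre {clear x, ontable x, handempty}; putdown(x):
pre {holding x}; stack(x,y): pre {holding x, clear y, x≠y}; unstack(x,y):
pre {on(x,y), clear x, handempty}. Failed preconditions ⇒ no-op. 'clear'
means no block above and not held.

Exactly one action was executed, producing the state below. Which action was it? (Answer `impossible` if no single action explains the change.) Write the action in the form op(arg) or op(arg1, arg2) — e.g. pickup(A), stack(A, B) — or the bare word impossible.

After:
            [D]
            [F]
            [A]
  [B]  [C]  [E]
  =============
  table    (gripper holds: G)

target: towers=[B; C; E/A/F/D] holding=G
         pickup(B) → towers=[C; E/A/F/D/G] holding=B
     unstack(G, D) → towers=[B; C; E/A/F/D] holding=G  ← match
         pickup(C) → towers=[B; E/A/F/D/G] holding=C

unstack(G, D)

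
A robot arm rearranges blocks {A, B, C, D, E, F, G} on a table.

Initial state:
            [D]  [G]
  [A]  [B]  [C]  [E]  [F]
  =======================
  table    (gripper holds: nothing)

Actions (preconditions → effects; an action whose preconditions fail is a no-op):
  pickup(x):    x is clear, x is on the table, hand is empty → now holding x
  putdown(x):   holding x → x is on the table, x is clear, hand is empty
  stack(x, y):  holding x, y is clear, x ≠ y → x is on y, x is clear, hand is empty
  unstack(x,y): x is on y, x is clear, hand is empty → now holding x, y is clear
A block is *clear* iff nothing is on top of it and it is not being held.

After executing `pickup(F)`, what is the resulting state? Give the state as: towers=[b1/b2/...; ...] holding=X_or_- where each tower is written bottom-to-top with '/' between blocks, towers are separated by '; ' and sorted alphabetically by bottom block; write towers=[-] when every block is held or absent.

before: towers=[A; B; C/D; E/G; F] holding=-
pre[pickup(F)]: clear(F) yes, ontable(F) yes, handempty yes
all met → apply pickup(F)
after:  towers=[A; B; C/D; E/G] holding=F

towers=[A; B; C/D; E/G] holding=F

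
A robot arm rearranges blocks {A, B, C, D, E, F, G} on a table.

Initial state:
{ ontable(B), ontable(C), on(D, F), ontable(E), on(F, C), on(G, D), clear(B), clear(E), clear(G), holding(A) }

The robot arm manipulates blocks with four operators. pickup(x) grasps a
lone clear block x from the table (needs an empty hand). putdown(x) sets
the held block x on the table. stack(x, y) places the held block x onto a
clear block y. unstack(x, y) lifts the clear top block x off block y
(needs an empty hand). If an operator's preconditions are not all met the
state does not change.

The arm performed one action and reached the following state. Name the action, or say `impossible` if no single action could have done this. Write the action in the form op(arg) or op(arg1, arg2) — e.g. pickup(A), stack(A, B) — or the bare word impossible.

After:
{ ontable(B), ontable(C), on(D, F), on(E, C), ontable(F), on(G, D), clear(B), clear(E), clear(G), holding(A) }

impossible

target: towers=[B; C/E; F/D/G] holding=A
        putdown(A) → towers=[A; B; C/F/D/G; E] holding=-
       stack(A, B) → towers=[B/A; C/F/D/G; E] holding=-
       stack(A, G) → towers=[B; C/F/D/G/A; E] holding=-
       stack(A, E) → towers=[B; C/F/D/G; E/A] holding=-
none of the 4 applicable actions match → impossible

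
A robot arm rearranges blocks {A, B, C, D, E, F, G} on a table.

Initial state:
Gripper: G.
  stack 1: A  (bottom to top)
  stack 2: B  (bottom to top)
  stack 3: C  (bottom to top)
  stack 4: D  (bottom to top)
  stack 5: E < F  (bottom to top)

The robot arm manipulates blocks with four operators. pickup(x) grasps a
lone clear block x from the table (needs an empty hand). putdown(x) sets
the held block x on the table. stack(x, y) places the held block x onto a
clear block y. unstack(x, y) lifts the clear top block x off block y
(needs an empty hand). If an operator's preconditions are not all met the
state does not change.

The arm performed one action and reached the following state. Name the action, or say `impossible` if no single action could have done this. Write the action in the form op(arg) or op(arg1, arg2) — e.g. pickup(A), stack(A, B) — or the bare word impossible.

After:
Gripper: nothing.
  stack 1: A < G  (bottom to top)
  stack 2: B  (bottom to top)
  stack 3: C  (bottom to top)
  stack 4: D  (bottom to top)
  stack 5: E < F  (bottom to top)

target: towers=[A/G; B; C; D; E/F] holding=-
        putdown(G) → towers=[A; B; C; D; E/F; G] holding=-
       stack(G, B) → towers=[A; B/G; C; D; E/F] holding=-
       stack(G, F) → towers=[A; B; C; D; E/F/G] holding=-
       stack(G, D) → towers=[A; B; C; D/G; E/F] holding=-
       stack(G, A) → towers=[A/G; B; C; D; E/F] holding=-  ← match
       stack(G, C) → towers=[A; B; C/G; D; E/F] holding=-

stack(G, A)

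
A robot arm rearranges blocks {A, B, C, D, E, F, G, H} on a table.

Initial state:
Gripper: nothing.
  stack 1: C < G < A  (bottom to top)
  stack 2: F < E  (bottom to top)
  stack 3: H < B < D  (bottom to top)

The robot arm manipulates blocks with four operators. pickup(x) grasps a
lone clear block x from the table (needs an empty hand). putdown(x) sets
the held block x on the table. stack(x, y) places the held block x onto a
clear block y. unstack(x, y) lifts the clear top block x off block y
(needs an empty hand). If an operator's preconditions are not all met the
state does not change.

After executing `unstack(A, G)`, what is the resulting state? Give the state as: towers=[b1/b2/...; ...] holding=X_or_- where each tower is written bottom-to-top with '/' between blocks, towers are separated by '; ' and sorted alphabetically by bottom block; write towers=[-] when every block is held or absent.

before: towers=[C/G/A; F/E; H/B/D] holding=-
pre[unstack(A, G)]: on(A,G) yes, clear(A) yes, handempty yes
all met → apply unstack(A, G)
after:  towers=[C/G; F/E; H/B/D] holding=A

towers=[C/G; F/E; H/B/D] holding=A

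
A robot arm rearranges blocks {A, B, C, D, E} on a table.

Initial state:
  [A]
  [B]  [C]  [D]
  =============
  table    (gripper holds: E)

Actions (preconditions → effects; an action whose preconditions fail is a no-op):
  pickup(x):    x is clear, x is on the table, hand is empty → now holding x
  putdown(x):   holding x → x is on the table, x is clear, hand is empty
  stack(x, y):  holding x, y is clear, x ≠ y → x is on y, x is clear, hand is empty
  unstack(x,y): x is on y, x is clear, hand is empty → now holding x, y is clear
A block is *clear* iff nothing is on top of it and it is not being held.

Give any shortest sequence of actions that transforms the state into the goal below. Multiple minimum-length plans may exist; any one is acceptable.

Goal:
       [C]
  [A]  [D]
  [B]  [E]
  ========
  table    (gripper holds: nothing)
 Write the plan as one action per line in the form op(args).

step 1 (putdown(E)): towers=[B/A; C; D; E] holding=-
step 2 (pickup(D)): towers=[B/A; C; E] holding=D
step 3 (stack(D, E)): towers=[B/A; C; E/D] holding=-
step 4 (pickup(C)): towers=[B/A; E/D] holding=C
step 5 (stack(C, D)): towers=[B/A; E/D/C] holding=-
goal check: towers=[B/A; E/D/C] holding=- — reached (length 5, optimal by BFS)

putdown(E)
pickup(D)
stack(D, E)
pickup(C)
stack(C, D)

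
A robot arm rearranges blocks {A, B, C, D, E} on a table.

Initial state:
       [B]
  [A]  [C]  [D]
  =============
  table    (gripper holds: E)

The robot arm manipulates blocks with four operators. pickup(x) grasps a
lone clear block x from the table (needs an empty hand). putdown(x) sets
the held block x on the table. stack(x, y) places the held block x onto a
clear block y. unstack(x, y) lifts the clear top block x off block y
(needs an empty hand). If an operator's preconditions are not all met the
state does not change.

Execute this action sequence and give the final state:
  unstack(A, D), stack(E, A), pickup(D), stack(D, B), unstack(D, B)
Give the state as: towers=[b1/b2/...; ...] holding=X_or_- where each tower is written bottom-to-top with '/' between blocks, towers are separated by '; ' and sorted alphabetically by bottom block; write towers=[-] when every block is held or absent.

towers=[A/E; C/B] holding=D

step 1 (unstack(A, D)) [no-op]: towers=[A; C/B; D] holding=E
step 2 (stack(E, A)): towers=[A/E; C/B; D] holding=-
step 3 (pickup(D)): towers=[A/E; C/B] holding=D
step 4 (stack(D, B)): towers=[A/E; C/B/D] holding=-
step 5 (unstack(D, B)): towers=[A/E; C/B] holding=D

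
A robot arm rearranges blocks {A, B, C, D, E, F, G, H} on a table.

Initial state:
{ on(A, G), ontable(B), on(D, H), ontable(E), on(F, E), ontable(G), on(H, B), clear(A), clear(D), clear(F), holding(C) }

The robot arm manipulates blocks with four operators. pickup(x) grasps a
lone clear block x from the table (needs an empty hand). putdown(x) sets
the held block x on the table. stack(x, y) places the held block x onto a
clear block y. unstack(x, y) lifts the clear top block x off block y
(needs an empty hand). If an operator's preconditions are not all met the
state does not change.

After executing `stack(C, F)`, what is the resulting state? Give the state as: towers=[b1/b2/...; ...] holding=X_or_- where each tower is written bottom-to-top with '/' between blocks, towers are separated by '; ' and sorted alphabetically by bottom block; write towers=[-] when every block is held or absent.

towers=[B/H/D; E/F/C; G/A] holding=-

before: towers=[B/H/D; E/F; G/A] holding=C
pre[stack(C, F)]: holding(C) ✓, clear(F) ✓, C≠F ✓
all met → apply stack(C, F)
after:  towers=[B/H/D; E/F/C; G/A] holding=-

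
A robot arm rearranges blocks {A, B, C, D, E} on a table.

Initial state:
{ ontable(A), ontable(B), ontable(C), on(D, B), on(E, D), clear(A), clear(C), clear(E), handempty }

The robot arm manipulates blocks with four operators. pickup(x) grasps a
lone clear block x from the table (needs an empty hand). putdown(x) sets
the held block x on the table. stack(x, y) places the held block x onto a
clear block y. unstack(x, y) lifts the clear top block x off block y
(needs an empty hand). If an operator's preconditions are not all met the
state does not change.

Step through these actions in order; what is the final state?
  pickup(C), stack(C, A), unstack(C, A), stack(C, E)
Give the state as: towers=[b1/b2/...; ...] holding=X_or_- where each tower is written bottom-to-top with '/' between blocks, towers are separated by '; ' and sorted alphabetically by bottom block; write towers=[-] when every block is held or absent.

towers=[A; B/D/E/C] holding=-

step 1 (pickup(C)): towers=[A; B/D/E] holding=C
step 2 (stack(C, A)): towers=[A/C; B/D/E] holding=-
step 3 (unstack(C, A)): towers=[A; B/D/E] holding=C
step 4 (stack(C, E)): towers=[A; B/D/E/C] holding=-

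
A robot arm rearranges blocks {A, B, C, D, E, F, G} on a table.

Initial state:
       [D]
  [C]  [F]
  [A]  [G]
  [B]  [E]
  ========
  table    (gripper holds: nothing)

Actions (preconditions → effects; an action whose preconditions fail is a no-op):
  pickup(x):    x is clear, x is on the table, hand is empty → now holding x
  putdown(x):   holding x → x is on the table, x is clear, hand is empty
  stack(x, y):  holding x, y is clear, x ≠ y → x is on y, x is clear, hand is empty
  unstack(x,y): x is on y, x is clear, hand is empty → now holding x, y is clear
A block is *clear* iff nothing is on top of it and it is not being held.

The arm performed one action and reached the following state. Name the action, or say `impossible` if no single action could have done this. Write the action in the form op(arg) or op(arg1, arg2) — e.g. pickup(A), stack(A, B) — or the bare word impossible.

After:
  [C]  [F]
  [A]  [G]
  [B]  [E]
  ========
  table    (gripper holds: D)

unstack(D, F)

target: towers=[B/A/C; E/G/F] holding=D
     unstack(D, F) → towers=[B/A/C; E/G/F] holding=D  ← match
     unstack(C, A) → towers=[B/A; E/G/F/D] holding=C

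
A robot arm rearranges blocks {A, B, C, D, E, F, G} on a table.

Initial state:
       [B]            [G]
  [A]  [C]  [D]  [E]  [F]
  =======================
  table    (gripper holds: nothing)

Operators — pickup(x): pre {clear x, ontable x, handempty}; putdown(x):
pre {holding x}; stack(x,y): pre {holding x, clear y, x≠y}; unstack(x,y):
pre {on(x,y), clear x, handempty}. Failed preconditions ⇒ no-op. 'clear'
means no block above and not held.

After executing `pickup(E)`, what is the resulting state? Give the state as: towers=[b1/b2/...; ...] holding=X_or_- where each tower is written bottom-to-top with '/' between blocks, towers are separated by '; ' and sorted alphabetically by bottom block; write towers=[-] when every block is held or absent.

before: towers=[A; C/B; D; E; F/G] holding=-
pre[pickup(E)]: clear(E) yes, ontable(E) yes, handempty yes
all met → apply pickup(E)
after:  towers=[A; C/B; D; F/G] holding=E

towers=[A; C/B; D; F/G] holding=E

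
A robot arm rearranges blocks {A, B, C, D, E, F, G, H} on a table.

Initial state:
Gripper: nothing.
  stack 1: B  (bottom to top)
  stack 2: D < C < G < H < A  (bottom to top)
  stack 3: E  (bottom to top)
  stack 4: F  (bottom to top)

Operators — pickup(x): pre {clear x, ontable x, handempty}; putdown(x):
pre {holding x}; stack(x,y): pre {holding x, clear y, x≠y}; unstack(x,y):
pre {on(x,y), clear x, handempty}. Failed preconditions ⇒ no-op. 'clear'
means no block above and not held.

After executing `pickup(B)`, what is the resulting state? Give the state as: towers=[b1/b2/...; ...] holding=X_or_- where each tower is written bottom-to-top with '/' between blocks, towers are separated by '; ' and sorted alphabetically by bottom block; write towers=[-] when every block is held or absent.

before: towers=[B; D/C/G/H/A; E; F] holding=-
pre[pickup(B)]: clear(B) ok, ontable(B) ok, handempty ok
all met → apply pickup(B)
after:  towers=[D/C/G/H/A; E; F] holding=B

towers=[D/C/G/H/A; E; F] holding=B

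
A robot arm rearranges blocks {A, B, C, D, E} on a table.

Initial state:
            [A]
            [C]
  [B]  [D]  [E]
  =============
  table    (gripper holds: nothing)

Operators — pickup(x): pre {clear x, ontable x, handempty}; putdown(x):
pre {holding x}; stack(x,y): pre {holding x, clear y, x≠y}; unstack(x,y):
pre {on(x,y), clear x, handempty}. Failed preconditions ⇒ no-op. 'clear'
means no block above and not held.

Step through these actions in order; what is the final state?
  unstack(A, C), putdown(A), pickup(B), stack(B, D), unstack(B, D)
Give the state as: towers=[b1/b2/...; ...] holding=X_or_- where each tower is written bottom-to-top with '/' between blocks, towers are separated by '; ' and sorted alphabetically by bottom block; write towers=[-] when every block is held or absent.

towers=[A; D; E/C] holding=B

step 1 (unstack(A, C)): towers=[B; D; E/C] holding=A
step 2 (putdown(A)): towers=[A; B; D; E/C] holding=-
step 3 (pickup(B)): towers=[A; D; E/C] holding=B
step 4 (stack(B, D)): towers=[A; D/B; E/C] holding=-
step 5 (unstack(B, D)): towers=[A; D; E/C] holding=B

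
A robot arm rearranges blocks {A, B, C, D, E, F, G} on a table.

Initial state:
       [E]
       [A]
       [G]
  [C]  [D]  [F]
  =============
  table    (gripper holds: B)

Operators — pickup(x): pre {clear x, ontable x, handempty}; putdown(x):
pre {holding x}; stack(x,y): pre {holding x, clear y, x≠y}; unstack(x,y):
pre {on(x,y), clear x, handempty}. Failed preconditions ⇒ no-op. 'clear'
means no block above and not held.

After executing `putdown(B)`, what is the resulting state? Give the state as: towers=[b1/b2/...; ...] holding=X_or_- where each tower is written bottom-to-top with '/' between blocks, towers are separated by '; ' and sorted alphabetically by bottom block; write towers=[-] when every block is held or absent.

before: towers=[C; D/G/A/E; F] holding=B
pre[putdown(B)]: holding(B) ✓
all met → apply putdown(B)
after:  towers=[B; C; D/G/A/E; F] holding=-

towers=[B; C; D/G/A/E; F] holding=-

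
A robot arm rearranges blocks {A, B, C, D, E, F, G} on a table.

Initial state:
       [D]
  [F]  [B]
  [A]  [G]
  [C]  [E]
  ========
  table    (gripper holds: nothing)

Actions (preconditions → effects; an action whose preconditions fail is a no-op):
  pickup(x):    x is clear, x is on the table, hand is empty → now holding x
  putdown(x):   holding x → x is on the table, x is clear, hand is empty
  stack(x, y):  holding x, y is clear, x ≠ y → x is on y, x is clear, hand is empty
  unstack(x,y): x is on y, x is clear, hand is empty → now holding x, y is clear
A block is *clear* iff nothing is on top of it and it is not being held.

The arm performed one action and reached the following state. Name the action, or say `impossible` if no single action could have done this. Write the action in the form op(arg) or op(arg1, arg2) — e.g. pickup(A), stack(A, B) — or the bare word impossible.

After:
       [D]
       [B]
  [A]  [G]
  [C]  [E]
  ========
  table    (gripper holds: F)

target: towers=[C/A; E/G/B/D] holding=F
     unstack(F, A) → towers=[C/A; E/G/B/D] holding=F  ← match
     unstack(D, B) → towers=[C/A/F; E/G/B] holding=D

unstack(F, A)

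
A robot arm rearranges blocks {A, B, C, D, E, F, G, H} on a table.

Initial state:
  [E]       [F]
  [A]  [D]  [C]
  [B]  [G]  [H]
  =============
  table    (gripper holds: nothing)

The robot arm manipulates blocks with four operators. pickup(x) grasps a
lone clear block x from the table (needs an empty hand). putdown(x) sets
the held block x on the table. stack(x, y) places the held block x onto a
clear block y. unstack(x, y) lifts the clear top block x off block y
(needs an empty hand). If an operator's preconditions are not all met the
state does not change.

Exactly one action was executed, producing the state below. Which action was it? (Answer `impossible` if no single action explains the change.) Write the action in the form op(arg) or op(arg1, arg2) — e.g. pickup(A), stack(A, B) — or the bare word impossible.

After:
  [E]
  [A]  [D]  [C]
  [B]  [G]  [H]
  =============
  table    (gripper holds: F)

target: towers=[B/A/E; G/D; H/C] holding=F
     unstack(E, A) → towers=[B/A; G/D; H/C/F] holding=E
     unstack(F, C) → towers=[B/A/E; G/D; H/C] holding=F  ← match
     unstack(D, G) → towers=[B/A/E; G; H/C/F] holding=D

unstack(F, C)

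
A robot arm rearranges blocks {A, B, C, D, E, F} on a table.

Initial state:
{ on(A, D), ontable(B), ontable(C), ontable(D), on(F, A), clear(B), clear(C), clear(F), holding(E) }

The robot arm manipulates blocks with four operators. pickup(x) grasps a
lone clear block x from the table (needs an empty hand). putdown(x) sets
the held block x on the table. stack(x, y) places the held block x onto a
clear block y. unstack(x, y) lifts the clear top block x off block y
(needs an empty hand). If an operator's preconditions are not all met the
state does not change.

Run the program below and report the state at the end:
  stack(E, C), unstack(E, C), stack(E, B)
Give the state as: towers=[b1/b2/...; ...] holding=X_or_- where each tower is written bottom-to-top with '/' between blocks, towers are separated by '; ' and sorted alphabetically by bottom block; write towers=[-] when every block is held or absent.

towers=[B/E; C; D/A/F] holding=-

step 1 (stack(E, C)): towers=[B; C/E; D/A/F] holding=-
step 2 (unstack(E, C)): towers=[B; C; D/A/F] holding=E
step 3 (stack(E, B)): towers=[B/E; C; D/A/F] holding=-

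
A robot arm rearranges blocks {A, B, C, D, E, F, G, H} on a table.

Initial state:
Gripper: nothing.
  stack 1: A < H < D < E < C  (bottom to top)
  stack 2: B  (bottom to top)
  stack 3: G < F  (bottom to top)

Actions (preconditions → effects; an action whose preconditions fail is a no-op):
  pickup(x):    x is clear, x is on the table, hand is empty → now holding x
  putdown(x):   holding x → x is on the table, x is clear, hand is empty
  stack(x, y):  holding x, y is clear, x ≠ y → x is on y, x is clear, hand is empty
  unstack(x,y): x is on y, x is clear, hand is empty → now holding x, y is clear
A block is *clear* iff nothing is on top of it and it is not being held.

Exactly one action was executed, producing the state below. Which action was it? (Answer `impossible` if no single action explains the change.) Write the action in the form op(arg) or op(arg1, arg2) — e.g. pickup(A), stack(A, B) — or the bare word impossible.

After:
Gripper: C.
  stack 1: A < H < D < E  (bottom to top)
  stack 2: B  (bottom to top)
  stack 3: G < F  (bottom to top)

unstack(C, E)

target: towers=[A/H/D/E; B; G/F] holding=C
         pickup(B) → towers=[A/H/D/E/C; G/F] holding=B
     unstack(F, G) → towers=[A/H/D/E/C; B; G] holding=F
     unstack(C, E) → towers=[A/H/D/E; B; G/F] holding=C  ← match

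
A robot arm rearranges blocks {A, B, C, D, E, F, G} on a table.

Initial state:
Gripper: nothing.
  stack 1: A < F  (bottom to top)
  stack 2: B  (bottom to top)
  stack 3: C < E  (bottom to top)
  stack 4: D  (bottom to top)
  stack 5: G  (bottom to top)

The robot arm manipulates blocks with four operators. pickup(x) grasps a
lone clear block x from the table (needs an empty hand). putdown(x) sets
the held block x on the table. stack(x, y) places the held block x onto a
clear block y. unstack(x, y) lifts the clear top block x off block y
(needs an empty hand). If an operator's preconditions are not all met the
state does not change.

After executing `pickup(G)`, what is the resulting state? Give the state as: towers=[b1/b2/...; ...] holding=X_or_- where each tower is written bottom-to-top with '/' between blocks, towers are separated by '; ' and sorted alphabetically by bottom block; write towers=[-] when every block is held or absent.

towers=[A/F; B; C/E; D] holding=G

before: towers=[A/F; B; C/E; D; G] holding=-
pre[pickup(G)]: clear(G) ok, ontable(G) ok, handempty ok
all met → apply pickup(G)
after:  towers=[A/F; B; C/E; D] holding=G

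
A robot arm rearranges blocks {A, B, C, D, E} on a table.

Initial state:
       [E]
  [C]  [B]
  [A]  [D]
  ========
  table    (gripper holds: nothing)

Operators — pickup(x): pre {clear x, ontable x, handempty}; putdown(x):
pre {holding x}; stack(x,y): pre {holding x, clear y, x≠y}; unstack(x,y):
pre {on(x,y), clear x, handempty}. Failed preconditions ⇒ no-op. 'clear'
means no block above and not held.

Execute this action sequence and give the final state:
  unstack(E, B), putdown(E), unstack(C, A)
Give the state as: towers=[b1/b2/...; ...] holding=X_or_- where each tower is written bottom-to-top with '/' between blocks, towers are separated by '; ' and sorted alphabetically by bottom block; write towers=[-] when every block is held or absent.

step 1 (unstack(E, B)): towers=[A/C; D/B] holding=E
step 2 (putdown(E)): towers=[A/C; D/B; E] holding=-
step 3 (unstack(C, A)): towers=[A; D/B; E] holding=C

towers=[A; D/B; E] holding=C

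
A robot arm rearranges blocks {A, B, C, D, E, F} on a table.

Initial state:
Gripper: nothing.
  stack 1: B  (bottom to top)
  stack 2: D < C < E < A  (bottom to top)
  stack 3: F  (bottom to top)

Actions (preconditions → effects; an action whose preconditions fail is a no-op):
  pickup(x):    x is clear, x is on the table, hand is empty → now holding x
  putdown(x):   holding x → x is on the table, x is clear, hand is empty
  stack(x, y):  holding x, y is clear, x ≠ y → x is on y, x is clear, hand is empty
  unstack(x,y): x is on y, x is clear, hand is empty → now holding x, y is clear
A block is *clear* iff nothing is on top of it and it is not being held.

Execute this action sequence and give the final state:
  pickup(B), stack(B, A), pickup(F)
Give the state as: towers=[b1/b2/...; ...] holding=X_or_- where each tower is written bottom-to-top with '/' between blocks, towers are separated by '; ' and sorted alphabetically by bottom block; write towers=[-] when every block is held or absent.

step 1 (pickup(B)): towers=[D/C/E/A; F] holding=B
step 2 (stack(B, A)): towers=[D/C/E/A/B; F] holding=-
step 3 (pickup(F)): towers=[D/C/E/A/B] holding=F

towers=[D/C/E/A/B] holding=F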